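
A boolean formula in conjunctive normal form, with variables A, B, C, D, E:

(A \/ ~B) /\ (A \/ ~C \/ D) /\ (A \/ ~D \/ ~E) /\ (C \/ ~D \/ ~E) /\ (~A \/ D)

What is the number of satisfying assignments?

10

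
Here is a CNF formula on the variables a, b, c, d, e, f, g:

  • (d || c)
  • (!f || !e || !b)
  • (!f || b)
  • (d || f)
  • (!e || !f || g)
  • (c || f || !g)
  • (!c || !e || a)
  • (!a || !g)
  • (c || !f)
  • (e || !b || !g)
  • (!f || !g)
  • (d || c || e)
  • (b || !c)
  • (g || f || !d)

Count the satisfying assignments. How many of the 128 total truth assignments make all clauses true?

4

The models are:
  a=0 b=1 c=1 d=0 e=0 f=1 g=0
  a=0 b=1 c=1 d=1 e=0 f=1 g=0
  a=1 b=1 c=1 d=0 e=0 f=1 g=0
  a=1 b=1 c=1 d=1 e=0 f=1 g=0
That's 4 in total.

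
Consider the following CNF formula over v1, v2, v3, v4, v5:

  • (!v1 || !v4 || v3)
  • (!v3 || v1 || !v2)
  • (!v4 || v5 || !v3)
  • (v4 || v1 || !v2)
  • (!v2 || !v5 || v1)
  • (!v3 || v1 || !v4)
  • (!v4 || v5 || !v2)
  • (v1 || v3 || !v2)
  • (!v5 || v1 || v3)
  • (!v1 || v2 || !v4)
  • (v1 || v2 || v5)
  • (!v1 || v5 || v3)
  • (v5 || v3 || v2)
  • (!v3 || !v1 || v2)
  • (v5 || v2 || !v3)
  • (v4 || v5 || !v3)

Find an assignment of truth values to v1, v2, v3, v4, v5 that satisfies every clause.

Set v1 = True and propagate.
Branch on v2: take v2 = False.
  then v4 is forced to False.
  then v3 is forced to False.
  then v5 is forced to True.

v1=T, v2=F, v3=F, v4=F, v5=T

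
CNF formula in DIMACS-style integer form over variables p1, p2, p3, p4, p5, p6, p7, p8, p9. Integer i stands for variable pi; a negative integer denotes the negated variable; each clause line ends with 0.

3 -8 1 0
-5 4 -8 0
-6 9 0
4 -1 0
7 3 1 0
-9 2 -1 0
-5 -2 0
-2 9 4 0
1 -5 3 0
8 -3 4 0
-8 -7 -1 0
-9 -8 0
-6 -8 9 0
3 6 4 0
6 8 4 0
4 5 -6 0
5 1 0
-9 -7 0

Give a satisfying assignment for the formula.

Pure literal: p4 appears only positively; assign p4 = True.
Try p1 = True.
Branch on p2: take p2 = False.
  then p9 is forced to False.
  then p6 is forced to False.
The remaining clauses are satisfied by p3 = True, p5 = True, p7 = False, p8 = False.

p1=T, p2=F, p3=T, p4=T, p5=T, p6=F, p7=F, p8=F, p9=F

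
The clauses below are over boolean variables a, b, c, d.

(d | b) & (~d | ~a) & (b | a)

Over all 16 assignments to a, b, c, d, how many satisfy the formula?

Satisfying assignments:
  a=F b=T c=F d=F
  a=F b=T c=F d=T
  a=F b=T c=T d=F
  a=F b=T c=T d=T
  a=T b=T c=F d=F
  a=T b=T c=T d=F
That's 6 in total.

6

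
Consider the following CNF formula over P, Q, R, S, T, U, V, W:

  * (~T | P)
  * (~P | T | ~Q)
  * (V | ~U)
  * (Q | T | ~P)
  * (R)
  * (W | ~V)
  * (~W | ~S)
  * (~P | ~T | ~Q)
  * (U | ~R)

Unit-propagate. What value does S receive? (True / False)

Unit clause (R) sets R = True.
From (U | ~R) and R = True: U = True.
(V | ~U): since U = True, the clause reduces to (V). V = True.
(W | ~V): since V = True, the clause reduces to (W). W = True.
(~W | ~S) with W = True leaves only ~S, so S = False.

False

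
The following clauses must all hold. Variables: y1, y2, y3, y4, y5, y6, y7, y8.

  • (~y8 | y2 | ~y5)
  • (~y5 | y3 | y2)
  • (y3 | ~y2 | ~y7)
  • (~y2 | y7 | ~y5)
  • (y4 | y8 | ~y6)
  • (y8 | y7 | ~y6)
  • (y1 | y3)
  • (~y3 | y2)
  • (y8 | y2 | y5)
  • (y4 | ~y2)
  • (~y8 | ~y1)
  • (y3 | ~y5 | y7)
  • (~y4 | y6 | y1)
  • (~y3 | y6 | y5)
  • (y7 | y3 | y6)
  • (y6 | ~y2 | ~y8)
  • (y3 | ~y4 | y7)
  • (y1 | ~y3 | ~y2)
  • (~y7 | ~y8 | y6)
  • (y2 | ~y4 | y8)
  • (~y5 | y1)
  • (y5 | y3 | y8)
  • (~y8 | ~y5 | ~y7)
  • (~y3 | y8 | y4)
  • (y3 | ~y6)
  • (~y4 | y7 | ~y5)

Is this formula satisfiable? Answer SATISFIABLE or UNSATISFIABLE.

SATISFIABLE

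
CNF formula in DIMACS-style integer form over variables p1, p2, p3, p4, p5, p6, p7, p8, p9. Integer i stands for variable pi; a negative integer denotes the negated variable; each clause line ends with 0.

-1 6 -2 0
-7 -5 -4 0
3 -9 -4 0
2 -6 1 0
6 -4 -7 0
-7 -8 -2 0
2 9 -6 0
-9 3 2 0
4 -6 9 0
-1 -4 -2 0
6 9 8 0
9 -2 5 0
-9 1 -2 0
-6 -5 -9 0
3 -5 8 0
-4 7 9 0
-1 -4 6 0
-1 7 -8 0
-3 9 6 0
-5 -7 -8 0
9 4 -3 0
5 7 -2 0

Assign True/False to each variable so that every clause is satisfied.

p1 = T  p2 = F  p3 = T  p4 = F  p5 = T  p6 = F  p7 = F  p8 = F  p9 = T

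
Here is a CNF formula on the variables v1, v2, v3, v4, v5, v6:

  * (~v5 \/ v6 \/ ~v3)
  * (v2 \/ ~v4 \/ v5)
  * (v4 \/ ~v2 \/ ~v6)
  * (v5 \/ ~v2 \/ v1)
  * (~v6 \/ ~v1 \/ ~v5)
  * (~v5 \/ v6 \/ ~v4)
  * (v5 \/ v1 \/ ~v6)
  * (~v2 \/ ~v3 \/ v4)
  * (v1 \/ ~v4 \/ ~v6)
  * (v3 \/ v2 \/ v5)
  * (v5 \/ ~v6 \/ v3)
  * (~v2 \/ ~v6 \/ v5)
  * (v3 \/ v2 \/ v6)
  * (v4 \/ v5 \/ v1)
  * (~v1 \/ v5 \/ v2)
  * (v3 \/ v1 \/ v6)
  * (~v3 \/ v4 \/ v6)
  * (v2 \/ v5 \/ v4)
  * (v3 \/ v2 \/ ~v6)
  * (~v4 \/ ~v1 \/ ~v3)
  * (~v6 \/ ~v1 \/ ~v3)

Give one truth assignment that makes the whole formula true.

Branch on v1: take v1 = False.
Branch on v2: take v2 = False.
The remaining clauses are satisfied by v3 = True, v4 = False, v5 = True, v6 = True.

v1=False  v2=False  v3=True  v4=False  v5=True  v6=True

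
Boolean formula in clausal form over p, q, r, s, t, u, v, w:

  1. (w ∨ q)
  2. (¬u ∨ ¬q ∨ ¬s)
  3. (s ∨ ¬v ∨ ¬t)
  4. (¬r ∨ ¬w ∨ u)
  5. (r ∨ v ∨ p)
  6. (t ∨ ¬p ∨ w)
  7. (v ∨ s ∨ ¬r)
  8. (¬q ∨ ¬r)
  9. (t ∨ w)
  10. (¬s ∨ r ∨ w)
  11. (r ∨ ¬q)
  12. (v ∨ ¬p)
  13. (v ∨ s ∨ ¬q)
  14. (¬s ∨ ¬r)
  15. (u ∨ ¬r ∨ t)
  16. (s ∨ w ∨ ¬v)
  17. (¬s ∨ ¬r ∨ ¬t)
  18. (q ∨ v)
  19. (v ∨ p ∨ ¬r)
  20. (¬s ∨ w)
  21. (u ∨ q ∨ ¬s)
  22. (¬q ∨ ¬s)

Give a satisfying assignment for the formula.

Try p = False.
Try q = False.
  then w is forced to True.
  then v is forced to True.
The remaining clauses are satisfied by r = False, s = True, t = False, u = True.

p=False, q=False, r=False, s=True, t=False, u=True, v=True, w=True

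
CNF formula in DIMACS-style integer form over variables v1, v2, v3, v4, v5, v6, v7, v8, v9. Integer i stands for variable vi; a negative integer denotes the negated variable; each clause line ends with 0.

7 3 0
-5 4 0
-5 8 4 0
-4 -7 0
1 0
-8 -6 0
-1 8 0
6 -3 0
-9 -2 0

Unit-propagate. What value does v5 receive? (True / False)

False

(v1) is a unit clause: v1 = True.
From (NOT v1 OR v8) and v1 = True: v8 = True.
(NOT v6 OR NOT v8): since v8 = True, the clause reduces to (NOT v6). v6 = False.
In (v6 OR NOT v3), v6 is now false; NOT v3 must hold, so v3 = False.
(v7 OR v3) with v3 = False leaves only v7, so v7 = True.
(NOT v4 OR NOT v7): since v7 = True, the clause reduces to (NOT v4). v4 = False.
(v4 OR NOT v5) with v4 = False leaves only NOT v5, so v5 = False.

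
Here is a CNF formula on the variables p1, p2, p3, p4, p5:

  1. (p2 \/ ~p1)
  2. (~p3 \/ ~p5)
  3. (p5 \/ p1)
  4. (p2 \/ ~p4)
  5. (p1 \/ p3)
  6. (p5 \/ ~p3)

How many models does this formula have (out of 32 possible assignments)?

4

The models are:
  p1=1 p2=1 p3=0 p4=0 p5=0
  p1=1 p2=1 p3=0 p4=0 p5=1
  p1=1 p2=1 p3=0 p4=1 p5=0
  p1=1 p2=1 p3=0 p4=1 p5=1
That's 4 in total.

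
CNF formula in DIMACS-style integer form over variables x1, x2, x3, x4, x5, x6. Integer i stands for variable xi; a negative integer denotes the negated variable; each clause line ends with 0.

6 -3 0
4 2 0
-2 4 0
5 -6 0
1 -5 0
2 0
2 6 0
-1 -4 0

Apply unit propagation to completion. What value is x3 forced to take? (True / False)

(x2) stands alone — x2 = True.
(x4 OR NOT x2) with x2 = True leaves only x4, so x4 = True.
(NOT x4 OR NOT x1) with x4 = True leaves only NOT x1, so x1 = False.
In (x1 OR NOT x5), x1 is now false; NOT x5 must hold, so x5 = False.
(x5 OR NOT x6): since x5 = False, the clause reduces to (NOT x6). x6 = False.
From (x6 OR NOT x3) and x6 = False: x3 = False.

False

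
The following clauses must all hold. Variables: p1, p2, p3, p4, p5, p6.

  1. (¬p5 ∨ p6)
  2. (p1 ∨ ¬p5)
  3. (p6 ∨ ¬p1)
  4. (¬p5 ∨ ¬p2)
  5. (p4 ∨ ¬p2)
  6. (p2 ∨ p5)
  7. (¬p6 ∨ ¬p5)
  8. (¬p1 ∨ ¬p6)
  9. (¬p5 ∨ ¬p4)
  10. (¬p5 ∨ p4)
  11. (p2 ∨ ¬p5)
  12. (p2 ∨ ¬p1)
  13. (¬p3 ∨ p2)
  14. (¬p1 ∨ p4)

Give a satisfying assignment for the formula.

p1=F, p2=T, p3=T, p4=T, p5=F, p6=T

Check each clause:
  1. (¬p5 ∨ p6) — ¬p5 is true.
  2. (¬p5 ∨ p1) — ¬p5 is true.
  3. (p6 ∨ ¬p1) — p6 is true.
  4. (¬p2 ∨ ¬p5) — ¬p5 is true.
  5. (¬p2 ∨ p4) — p4 is true.
  6. (p2 ∨ p5) — p2 is true.
  7. (¬p6 ∨ ¬p5) — ¬p5 is true.
  8. (¬p6 ∨ ¬p1) — ¬p1 is true.
  9. (¬p4 ∨ ¬p5) — ¬p5 is true.
  10. (¬p5 ∨ p4) — ¬p5 is true.
  11. (p2 ∨ ¬p5) — p2 is true.
  12. (p2 ∨ ¬p1) — p2 is true.
  13. (¬p3 ∨ p2) — p2 is true.
  14. (¬p1 ∨ p4) — p4 is true.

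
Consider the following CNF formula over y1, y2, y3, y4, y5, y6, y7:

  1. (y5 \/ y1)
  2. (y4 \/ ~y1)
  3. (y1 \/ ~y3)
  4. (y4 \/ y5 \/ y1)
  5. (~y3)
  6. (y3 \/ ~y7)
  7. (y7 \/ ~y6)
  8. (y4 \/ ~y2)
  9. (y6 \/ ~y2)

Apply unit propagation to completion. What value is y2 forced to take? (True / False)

False

Unit clause (~y3) sets y3 = False.
From (y3 \/ ~y7) and y3 = False: y7 = False.
In (~y6 \/ y7), y7 is now false; ~y6 must hold, so y6 = False.
(~y2 \/ y6) with y6 = False leaves only ~y2, so y2 = False.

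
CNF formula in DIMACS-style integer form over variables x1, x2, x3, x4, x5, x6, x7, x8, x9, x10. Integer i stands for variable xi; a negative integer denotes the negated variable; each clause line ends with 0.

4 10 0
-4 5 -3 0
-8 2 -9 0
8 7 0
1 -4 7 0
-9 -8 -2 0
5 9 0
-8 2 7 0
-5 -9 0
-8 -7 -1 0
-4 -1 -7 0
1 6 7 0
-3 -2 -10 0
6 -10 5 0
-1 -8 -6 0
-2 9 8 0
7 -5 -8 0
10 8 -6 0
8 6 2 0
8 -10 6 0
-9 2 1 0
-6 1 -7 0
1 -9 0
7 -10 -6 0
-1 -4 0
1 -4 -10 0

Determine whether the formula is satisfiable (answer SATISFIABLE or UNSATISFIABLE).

SATISFIABLE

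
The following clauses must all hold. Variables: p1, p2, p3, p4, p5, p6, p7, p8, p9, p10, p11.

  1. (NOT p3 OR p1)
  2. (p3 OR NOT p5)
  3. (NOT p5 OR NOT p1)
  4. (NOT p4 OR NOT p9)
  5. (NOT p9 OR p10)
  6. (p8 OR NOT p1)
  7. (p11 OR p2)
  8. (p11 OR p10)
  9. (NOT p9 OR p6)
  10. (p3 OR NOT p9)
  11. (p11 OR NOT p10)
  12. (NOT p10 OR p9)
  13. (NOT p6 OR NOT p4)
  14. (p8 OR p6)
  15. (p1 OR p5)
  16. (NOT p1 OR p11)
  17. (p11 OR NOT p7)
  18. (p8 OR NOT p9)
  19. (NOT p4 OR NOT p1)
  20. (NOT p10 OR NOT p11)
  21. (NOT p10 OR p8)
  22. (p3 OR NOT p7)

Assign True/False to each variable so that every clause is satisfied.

Pure literal: p4 appears only negated; assign p4 = False.
p8 occurs only positively in the remaining clauses — set p8 = True.
Set p1 = True and propagate.
  then p5 is forced to False.
  then p11 is forced to True.
  then p10 is forced to False.
  then p9 is forced to False.
Set p3 = True and propagate.
p2, p6, p7 are now unconstrained; take p2 = False, p6 = False, p7 = True.
Every clause has at least one true literal under this assignment.

p1=T  p2=F  p3=T  p4=F  p5=F  p6=F  p7=T  p8=T  p9=F  p10=F  p11=T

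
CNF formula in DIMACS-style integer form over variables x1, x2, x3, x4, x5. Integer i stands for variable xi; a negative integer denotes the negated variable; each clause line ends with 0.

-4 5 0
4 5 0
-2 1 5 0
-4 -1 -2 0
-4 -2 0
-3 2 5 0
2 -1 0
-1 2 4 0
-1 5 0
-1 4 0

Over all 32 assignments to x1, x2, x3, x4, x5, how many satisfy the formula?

Satisfying assignments:
  x1=0 x2=0 x3=0 x4=0 x5=1
  x1=0 x2=0 x3=0 x4=1 x5=1
  x1=0 x2=0 x3=1 x4=0 x5=1
  x1=0 x2=0 x3=1 x4=1 x5=1
  x1=0 x2=1 x3=0 x4=0 x5=1
  x1=0 x2=1 x3=1 x4=0 x5=1
That's 6 in total.

6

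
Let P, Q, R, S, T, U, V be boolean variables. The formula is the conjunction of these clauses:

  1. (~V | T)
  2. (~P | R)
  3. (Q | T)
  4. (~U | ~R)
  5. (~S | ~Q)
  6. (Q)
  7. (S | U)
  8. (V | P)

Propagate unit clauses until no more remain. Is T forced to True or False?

True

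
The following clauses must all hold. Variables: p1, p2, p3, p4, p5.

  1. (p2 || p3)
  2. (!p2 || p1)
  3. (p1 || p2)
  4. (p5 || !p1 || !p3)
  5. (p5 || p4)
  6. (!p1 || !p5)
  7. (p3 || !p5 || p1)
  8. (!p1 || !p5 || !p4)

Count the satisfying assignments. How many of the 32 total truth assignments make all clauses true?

1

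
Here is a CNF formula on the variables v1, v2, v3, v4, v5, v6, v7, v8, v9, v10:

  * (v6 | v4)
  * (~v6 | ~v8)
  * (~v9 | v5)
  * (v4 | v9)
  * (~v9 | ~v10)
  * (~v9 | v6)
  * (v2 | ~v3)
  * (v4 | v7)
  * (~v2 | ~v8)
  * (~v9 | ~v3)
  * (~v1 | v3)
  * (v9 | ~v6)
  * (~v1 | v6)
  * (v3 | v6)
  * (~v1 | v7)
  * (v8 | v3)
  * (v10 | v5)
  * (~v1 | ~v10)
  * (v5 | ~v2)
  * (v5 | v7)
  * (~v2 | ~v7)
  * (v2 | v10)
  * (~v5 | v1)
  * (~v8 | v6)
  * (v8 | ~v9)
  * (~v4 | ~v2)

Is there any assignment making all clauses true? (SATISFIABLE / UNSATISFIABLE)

v6 = True:
  propagation gives v8=False, v9=True; an empty clause results — contradiction.
v6 = False:
  propagation gives v4=True, v9=False, v1=False, v3=True; an empty clause results — contradiction.
Every branch closes, so no satisfying assignment exists.

UNSATISFIABLE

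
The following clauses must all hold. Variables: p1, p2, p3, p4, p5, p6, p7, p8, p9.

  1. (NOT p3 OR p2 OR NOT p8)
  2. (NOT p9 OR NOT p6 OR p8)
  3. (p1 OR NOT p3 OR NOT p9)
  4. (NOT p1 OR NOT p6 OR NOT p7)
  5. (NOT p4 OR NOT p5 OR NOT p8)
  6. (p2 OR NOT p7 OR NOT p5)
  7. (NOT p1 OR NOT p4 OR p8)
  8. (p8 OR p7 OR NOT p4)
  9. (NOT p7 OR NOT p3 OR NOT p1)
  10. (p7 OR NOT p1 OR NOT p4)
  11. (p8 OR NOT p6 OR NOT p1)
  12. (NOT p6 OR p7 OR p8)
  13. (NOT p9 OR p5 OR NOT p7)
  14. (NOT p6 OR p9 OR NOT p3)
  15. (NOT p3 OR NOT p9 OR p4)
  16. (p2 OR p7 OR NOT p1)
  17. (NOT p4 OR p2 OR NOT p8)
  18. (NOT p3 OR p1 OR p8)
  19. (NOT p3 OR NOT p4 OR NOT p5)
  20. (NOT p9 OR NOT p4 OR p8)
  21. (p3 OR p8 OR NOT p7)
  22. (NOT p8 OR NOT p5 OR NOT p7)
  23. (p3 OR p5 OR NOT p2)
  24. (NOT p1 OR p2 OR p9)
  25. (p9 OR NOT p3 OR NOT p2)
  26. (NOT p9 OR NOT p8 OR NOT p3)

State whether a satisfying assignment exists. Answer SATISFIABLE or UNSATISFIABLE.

Set p1 = True and propagate.
Branch on p2: take p2 = True.
For the remaining variables, p3 = False, p4 = False, p5 = True, p6 = True, p7 = False, p8 = True, p9 = True works.
So p1 = T, p2 = T, p3 = F, p4 = F, p5 = T, p6 = T, p7 = F, p8 = T, p9 = T is a satisfying assignment.

SATISFIABLE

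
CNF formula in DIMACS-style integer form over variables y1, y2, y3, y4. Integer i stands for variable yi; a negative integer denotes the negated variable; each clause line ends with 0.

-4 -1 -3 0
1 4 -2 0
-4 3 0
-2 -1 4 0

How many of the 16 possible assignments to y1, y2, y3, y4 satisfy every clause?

6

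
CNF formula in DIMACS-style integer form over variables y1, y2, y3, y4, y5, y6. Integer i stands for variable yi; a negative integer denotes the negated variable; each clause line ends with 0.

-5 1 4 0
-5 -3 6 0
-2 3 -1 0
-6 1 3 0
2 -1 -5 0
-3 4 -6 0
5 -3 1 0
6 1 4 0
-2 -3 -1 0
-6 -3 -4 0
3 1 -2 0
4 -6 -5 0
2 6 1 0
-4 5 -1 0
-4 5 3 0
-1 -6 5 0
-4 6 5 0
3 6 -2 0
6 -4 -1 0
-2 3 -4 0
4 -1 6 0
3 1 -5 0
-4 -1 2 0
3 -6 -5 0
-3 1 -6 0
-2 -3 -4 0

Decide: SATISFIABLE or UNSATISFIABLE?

UNSATISFIABLE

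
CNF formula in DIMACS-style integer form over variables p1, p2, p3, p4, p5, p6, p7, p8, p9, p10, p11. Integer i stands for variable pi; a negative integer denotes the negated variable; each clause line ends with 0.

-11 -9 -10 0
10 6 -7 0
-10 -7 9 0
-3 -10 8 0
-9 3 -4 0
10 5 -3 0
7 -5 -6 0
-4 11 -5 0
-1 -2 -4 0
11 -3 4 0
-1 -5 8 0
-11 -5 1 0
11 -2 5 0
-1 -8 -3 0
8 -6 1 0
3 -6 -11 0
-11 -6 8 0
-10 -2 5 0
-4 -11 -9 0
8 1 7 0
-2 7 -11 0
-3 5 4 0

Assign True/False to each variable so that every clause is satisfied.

p2 occurs only negated in the remaining clauses — set p2 = False.
Branch on p1: take p1 = True.
Branch on p3: take p3 = False.
Set p4 = True and propagate.
  then p9 is forced to False.
The remaining clauses are satisfied by p5 = False, p6 = False, p7 = False, p8 = False, p10 = False, p11 = True.

p1 = T, p2 = F, p3 = F, p4 = T, p5 = F, p6 = F, p7 = F, p8 = F, p9 = F, p10 = F, p11 = T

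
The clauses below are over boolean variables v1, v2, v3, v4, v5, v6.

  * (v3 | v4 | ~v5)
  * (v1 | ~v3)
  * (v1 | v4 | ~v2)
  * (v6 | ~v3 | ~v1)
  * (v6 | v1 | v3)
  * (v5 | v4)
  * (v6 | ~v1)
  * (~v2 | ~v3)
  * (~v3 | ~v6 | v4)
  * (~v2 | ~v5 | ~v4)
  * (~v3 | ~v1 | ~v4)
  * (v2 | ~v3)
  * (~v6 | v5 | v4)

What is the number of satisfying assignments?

6

The models are:
  v1=F v2=F v3=F v4=T v5=F v6=T
  v1=F v2=F v3=F v4=T v5=T v6=T
  v1=F v2=T v3=F v4=T v5=F v6=T
  v1=T v2=F v3=F v4=T v5=F v6=T
  v1=T v2=F v3=F v4=T v5=T v6=T
  v1=T v2=T v3=F v4=T v5=F v6=T
That's 6 in total.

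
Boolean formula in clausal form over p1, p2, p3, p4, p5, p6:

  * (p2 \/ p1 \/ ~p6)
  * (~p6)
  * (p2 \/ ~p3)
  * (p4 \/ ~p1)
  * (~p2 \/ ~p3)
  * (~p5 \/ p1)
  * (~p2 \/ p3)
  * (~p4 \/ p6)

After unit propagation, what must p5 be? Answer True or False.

False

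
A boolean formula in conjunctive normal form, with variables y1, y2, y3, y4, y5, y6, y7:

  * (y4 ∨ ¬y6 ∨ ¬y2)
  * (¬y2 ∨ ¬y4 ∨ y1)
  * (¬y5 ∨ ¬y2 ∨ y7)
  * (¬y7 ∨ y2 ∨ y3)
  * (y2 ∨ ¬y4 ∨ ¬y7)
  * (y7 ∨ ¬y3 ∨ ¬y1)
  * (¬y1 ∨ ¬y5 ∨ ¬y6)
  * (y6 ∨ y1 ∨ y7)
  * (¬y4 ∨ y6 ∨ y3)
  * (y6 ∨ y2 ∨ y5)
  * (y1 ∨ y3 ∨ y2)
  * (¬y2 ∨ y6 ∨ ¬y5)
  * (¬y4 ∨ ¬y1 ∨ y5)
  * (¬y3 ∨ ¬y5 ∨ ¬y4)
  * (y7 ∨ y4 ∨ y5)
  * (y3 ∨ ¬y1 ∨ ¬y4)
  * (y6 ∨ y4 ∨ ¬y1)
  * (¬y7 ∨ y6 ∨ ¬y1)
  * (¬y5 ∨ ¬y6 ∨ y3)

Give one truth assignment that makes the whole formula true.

Set y1 = False and propagate.
Try y2 = False.
  then y3 is forced to True.
Set y4 = False and propagate.
For the remaining variables, y5 = False, y6 = True, y7 = True works.
Every clause has at least one true literal under this assignment.

y1=F, y2=F, y3=T, y4=F, y5=F, y6=T, y7=T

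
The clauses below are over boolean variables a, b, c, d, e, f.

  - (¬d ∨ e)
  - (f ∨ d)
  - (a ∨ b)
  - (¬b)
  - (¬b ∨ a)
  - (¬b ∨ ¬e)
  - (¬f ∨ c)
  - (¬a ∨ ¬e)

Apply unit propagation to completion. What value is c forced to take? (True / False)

True

(¬b) stands alone — b = False.
(b ∨ a): since b = False, the clause reduces to (a). a = True.
(¬a ∨ ¬e): since a = True, the clause reduces to (¬e). e = False.
(¬d ∨ e) with e = False leaves only ¬d, so d = False.
In (f ∨ d), d is now false; f must hold, so f = True.
(¬f ∨ c): since f = True, the clause reduces to (c). c = True.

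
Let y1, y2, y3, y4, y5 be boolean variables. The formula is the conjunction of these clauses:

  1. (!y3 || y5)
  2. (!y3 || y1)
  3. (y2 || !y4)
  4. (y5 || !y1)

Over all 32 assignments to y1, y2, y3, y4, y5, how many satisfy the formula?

12

Split on y1, then y3.
  y1=T, y3=T: remaining (y2,y4,y5) ∈ {(F,F,T); (T,F,T); (T,T,T)} — 3.
  y1=T, y3=F: remaining (y2,y4,y5) ∈ {(F,F,T); (T,F,T); (T,T,T)} — 3.
  y1=F, y3=T: a clause becomes empty — 0.
  y1=F, y3=F: y5 free; 3 ways for (y2,y4) × 2^1 = 6.
Total: 3 + 3 + 0 + 6 = 12.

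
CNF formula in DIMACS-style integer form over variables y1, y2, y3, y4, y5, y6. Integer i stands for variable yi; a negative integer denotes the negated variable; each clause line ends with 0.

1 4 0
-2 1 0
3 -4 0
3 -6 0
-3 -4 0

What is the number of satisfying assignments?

Split on y3, then y4.
  y3=1, y4=1: a clause becomes empty — 0.
  y3=1, y4=0: forces y1=1; y2, y5, y6 free → 2^3 = 8.
  y3=0, y4=1: a clause becomes empty — 0.
  y3=0, y4=0: remaining (y1,y2,y5,y6) ∈ {(1,0,0,0); (1,0,1,0); (1,1,0,0); (1,1,1,0)} — 4.
Total: 0 + 8 + 0 + 4 = 12.

12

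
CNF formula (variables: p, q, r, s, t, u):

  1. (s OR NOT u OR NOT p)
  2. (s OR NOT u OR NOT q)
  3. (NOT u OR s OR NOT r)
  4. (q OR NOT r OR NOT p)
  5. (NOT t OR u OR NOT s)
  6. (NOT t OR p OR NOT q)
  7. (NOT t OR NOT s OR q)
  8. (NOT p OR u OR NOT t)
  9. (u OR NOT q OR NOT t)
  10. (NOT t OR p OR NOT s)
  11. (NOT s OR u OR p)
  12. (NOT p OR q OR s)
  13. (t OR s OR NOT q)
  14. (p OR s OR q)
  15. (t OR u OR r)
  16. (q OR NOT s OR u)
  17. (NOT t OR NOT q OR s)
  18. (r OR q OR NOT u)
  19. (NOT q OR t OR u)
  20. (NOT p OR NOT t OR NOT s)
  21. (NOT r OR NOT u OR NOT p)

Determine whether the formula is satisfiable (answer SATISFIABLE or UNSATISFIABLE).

SATISFIABLE

Try p = False.
Try q = False.
  then s is forced to True.
  then t is forced to False.
  then u is forced to True.
  then r is forced to True.
Every clause has at least one true literal under this assignment.
So p = False, q = False, r = True, s = True, t = False, u = True is a satisfying assignment.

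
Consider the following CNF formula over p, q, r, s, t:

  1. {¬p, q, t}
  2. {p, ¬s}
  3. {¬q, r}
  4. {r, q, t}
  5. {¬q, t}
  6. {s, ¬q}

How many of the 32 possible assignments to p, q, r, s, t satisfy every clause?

8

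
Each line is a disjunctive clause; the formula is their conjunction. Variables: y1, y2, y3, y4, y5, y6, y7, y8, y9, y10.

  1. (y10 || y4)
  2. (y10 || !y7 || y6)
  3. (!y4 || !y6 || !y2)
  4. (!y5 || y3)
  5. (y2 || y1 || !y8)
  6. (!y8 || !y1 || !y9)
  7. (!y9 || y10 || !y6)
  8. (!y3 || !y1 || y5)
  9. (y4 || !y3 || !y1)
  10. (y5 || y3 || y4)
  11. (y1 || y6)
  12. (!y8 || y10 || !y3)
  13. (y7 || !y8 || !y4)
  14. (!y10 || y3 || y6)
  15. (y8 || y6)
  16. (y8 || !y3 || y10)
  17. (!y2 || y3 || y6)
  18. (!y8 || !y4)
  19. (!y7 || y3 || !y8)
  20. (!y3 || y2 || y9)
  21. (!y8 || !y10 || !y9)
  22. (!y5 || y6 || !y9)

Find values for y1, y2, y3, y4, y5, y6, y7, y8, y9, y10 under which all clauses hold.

y1=F  y2=T  y3=T  y4=F  y5=F  y6=T  y7=T  y8=F  y9=T  y10=T

Set y1 = False and propagate.
  then y6 is forced to True.
Branch on y2: take y2 = True.
  then y4 is forced to False.
  then y10 is forced to True.
Try y3 = True.
The remaining clauses are satisfied by y5 = False, y7 = True, y8 = False, y9 = True.
Every clause has at least one true literal under this assignment.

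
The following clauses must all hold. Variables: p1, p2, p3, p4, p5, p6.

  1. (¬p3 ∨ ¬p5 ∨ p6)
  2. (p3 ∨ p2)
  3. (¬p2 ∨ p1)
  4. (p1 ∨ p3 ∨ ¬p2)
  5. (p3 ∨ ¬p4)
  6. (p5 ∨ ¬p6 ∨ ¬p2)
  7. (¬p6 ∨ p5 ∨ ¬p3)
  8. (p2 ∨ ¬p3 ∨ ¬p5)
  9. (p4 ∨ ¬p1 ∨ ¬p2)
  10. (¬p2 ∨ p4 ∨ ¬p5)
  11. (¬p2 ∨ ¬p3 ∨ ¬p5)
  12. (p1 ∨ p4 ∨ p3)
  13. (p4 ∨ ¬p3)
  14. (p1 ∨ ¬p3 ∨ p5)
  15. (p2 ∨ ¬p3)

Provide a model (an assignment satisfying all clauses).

Branch on p1: take p1 = True.
Try p2 = True.
  then p4 is forced to True.
  then p3 is forced to True.
  then p5 is forced to False.
  then p6 is forced to False.
Every clause has at least one true literal under this assignment.

p1=T, p2=T, p3=T, p4=T, p5=F, p6=F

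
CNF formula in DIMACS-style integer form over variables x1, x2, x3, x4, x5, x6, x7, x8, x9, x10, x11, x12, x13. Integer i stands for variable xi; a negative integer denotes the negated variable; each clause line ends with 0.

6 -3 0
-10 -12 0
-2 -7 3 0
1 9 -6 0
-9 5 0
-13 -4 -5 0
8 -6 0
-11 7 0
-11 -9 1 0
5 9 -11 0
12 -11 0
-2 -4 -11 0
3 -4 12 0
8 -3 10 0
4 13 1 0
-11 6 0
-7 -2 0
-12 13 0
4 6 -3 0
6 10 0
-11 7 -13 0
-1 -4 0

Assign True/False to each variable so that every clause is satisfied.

x1=T, x2=F, x3=F, x4=F, x5=T, x6=T, x7=T, x8=T, x9=T, x10=T, x11=F, x12=F, x13=F

Pure literal: x2 appears only negated; assign x2 = False.
x8 occurs only positively in the remaining clauses — set x8 = True.
Try x1 = True.
  then x4 is forced to False.
Branch on x3: take x3 = False.
For the remaining variables, x5 = True, x6 = True, x7 = True, x9 = True, x10 = True, x11 = False, x12 = False, x13 = False works.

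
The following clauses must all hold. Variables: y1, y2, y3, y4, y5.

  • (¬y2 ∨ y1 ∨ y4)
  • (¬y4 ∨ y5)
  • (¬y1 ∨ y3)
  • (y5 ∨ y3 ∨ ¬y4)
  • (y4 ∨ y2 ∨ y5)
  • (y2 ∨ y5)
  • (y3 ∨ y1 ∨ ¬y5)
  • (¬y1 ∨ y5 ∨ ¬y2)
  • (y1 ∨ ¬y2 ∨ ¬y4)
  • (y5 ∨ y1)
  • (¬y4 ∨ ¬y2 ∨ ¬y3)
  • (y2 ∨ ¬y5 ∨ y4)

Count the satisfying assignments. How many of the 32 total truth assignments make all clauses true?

Satisfying assignments:
  y1=0 y2=0 y3=1 y4=1 y5=1
  y1=1 y2=0 y3=1 y4=1 y5=1
  y1=1 y2=1 y3=1 y4=0 y5=1
That's 3 in total.

3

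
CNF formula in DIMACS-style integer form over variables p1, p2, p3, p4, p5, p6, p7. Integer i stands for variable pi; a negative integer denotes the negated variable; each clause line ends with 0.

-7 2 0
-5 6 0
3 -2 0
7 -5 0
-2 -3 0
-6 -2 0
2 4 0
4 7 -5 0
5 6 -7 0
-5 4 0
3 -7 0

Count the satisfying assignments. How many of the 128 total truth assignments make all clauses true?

8

Split on p2, then p5.
  p2=T, p5=T: a clause becomes empty — 0.
  p2=T, p5=F: a clause becomes empty — 0.
  p2=F, p5=T: a clause becomes empty — 0.
  p2=F, p5=F: forces p4=T; p7=F; p1, p3, p6 free → 2^3 = 8.
Total: 0 + 0 + 0 + 8 = 8.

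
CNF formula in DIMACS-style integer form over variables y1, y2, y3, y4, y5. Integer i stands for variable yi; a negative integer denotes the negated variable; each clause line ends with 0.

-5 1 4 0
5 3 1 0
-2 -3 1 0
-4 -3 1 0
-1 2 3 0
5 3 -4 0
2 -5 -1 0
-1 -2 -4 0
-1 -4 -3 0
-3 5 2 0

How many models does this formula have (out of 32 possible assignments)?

6

Satisfying assignments:
  y1=0 y2=0 y3=0 y4=1 y5=1
  y1=0 y2=1 y3=0 y4=1 y5=1
  y1=1 y2=1 y3=0 y4=0 y5=0
  y1=1 y2=1 y3=0 y4=0 y5=1
  y1=1 y2=1 y3=1 y4=0 y5=0
  y1=1 y2=1 y3=1 y4=0 y5=1
That's 6 in total.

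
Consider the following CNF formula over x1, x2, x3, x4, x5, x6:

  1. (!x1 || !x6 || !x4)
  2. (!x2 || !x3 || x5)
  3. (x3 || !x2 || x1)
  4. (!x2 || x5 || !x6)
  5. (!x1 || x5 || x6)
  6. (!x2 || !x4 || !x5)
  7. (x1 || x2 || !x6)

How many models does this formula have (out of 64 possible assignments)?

22

Split on x2, then x1.
  x2=T, x1=T: remaining (x3,x4,x5,x6) ∈ {(F,F,T,F); (F,F,T,T); (T,F,T,F); (T,F,T,T)} — 4.
  x2=T, x1=F: remaining (x3,x4,x5,x6) ∈ {(T,F,T,F); (T,F,T,T)} — 2.
  x2=F, x1=T: x3 free; 4 ways for (x4,x5,x6) × 2^1 = 8.
  x2=F, x1=F: forces x6=F; x3, x4, x5 free → 2^3 = 8.
Total: 4 + 2 + 8 + 8 = 22.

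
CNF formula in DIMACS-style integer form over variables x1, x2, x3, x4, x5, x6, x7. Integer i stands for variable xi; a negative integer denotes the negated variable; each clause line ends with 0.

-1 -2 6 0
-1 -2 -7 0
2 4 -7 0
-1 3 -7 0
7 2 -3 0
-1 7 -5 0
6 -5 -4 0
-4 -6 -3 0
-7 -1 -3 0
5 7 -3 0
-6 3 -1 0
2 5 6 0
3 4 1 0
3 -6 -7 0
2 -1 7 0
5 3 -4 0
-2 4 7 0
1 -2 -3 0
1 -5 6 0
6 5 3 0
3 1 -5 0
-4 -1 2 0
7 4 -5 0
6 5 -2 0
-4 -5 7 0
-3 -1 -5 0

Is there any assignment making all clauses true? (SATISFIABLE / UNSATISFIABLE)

UNSATISFIABLE

x1 = True:
  x7 = True:
    propagation gives x2=False, x4=True; an empty clause results — contradiction.
  x7 = False:
    propagation gives x5=False, x3=False, x6=False; an empty clause results — contradiction.
x1 = False:
  x5 = True:
    propagation gives x6=True, x3=True, x4=False, x2=False; an empty clause results — contradiction.
  x5 = False:
    x3 = True:
      propagation gives x7=True, x2=False, x4=True; contradiction.
    x3 = False:
      propagation gives x4=True; contradiction.
Every branch closes, so no satisfying assignment exists.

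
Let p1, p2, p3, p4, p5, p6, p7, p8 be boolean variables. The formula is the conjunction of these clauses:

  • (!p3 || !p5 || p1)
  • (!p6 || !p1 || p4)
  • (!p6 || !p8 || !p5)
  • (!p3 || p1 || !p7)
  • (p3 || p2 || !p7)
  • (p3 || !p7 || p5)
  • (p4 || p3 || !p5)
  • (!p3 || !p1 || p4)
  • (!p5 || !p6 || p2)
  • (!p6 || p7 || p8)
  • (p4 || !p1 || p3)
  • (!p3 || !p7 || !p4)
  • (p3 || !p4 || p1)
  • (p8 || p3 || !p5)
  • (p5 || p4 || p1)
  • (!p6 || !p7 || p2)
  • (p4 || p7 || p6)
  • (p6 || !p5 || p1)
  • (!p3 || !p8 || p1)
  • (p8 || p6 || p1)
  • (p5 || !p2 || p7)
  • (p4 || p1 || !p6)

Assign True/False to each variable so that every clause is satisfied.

Set p1 = True and propagate.
The remaining clauses are satisfied by p2 = False, p3 = True, p4 = True, p5 = False, p6 = False, p7 = False, p8 = True.

p1=True, p2=False, p3=True, p4=True, p5=False, p6=False, p7=False, p8=True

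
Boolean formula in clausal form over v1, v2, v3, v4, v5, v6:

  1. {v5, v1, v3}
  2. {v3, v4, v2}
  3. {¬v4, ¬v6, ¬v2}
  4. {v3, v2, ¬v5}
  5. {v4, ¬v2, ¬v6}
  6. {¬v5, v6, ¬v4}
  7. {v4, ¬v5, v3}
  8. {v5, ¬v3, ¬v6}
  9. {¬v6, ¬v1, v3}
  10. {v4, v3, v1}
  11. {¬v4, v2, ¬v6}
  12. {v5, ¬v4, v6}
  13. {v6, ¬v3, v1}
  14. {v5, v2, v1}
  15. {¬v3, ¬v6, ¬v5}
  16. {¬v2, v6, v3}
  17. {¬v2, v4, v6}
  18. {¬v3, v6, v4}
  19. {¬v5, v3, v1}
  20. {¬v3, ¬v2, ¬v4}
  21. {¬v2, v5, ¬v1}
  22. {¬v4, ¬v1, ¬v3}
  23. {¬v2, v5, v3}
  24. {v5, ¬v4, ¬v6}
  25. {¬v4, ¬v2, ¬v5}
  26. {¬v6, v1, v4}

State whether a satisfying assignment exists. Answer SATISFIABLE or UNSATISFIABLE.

UNSATISFIABLE

v3 = True:
  v4 = True:
    propagation gives v2=False, v6=False, v5=False; an empty clause results — contradiction.
  v4 = False:
    propagation gives v6=True, v2=False, v5=True; an empty clause results — contradiction.
v3 = False:
  v4 = True:
    v5 = True:
      propagation gives v2=True; contradiction.
    v5 = False:
      propagation gives v1=True, v6=False; contradiction.
  v4 = False:
    propagation gives v2=True, v6=False; an empty clause results — contradiction.
Every branch closes, so no satisfying assignment exists.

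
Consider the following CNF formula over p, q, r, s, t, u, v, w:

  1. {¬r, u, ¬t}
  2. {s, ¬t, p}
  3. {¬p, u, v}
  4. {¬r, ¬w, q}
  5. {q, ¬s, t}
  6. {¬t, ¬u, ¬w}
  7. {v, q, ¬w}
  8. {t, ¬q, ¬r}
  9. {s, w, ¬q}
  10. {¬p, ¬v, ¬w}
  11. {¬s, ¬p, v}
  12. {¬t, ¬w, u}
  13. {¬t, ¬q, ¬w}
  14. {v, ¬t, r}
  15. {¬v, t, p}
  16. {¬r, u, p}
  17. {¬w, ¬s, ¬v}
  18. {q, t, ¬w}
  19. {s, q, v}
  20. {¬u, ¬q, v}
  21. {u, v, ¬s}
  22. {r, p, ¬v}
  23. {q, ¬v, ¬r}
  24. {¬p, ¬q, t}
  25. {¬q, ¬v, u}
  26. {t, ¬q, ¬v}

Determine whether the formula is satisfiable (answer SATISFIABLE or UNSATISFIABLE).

SATISFIABLE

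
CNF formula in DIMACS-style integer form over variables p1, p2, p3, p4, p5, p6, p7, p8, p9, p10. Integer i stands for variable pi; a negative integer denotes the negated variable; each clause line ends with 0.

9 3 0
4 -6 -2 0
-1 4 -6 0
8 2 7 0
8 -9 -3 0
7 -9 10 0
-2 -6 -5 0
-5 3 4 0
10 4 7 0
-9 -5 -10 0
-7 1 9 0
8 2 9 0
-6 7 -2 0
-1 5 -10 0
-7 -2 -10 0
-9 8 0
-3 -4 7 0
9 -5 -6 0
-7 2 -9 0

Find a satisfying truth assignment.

p1=T  p2=T  p3=T  p4=T  p5=T  p6=F  p7=T  p8=T  p9=F  p10=F

Check each clause:
  1. (p3 | p9) — p3 is true.
  2. (~p6 | p4 | ~p2) — ~p6 is true.
  3. (~p6 | p4 | ~p1) — ~p6 is true.
  4. (p7 | p2 | p8) — p8 is true.
  5. (~p3 | ~p9 | p8) — p8 is true.
  6. (~p9 | p7 | p10) — ~p9 is true.
  7. (~p2 | ~p6 | ~p5) — ~p6 is true.
  8. (p3 | p4 | ~p5) — p3 is true.
  9. (p4 | p10 | p7) — p4 is true.
  10. (~p9 | ~p5 | ~p10) — ~p10 is true.
  11. (~p7 | p1 | p9) — p1 is true.
  12. (p9 | p8 | p2) — p8 is true.
  13. (p7 | ~p6 | ~p2) — ~p6 is true.
  14. (~p1 | p5 | ~p10) — p5 is true.
  15. (~p10 | ~p2 | ~p7) — ~p10 is true.
  16. (p8 | ~p9) — p8 is true.
  17. (~p4 | p7 | ~p3) — p7 is true.
  18. (p9 | ~p5 | ~p6) — ~p6 is true.
  19. (~p9 | ~p7 | p2) — p2 is true.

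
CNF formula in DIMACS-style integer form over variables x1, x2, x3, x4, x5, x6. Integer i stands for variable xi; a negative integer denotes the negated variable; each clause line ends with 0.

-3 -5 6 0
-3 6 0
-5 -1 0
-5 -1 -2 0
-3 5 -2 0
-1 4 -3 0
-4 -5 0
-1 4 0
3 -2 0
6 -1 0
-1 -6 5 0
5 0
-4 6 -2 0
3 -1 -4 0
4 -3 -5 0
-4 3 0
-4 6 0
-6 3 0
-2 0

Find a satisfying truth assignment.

x1 = F, x2 = F, x3 = F, x4 = F, x5 = T, x6 = F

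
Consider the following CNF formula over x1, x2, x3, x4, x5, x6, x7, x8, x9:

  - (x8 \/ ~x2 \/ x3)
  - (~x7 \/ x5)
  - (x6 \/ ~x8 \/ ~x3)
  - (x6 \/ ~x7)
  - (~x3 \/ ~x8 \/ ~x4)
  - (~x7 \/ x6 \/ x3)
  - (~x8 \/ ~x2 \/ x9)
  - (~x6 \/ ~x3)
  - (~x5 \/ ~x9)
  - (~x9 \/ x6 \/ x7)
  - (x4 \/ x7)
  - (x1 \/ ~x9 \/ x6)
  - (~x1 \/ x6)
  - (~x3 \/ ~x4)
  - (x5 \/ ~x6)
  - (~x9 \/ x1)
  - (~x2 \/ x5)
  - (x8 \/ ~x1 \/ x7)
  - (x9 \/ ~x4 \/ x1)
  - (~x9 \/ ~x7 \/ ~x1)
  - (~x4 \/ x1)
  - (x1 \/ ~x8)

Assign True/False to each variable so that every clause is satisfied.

x2 occurs only negated in the remaining clauses — set x2 = False.
Try x1 = True.
  then x6 is forced to True.
  then x3 is forced to False.
  then x5 is forced to True.
  then x9 is forced to False.
For the remaining variables, x4 = False, x7 = True, x8 = False works.
Every clause has at least one true literal under this assignment.
Check each clause:
  1. (x8 \/ x3 \/ ~x2) — ~x2 is true.
  2. (x5 \/ ~x7) — x5 is true.
  3. (x6 \/ ~x3 \/ ~x8) — ~x8 is true.
  4. (~x7 \/ x6) — x6 is true.
  5. (~x3 \/ ~x8 \/ ~x4) — ~x8 is true.
  6. (x6 \/ x3 \/ ~x7) — x6 is true.
  7. (x9 \/ ~x8 \/ ~x2) — ~x8 is true.
  8. (~x3 \/ ~x6) — ~x3 is true.
  9. (~x5 \/ ~x9) — ~x9 is true.
  10. (x7 \/ x6 \/ ~x9) — ~x9 is true.
  11. (x7 \/ x4) — x7 is true.
  12. (~x9 \/ x6 \/ x1) — x1 is true.
  13. (~x1 \/ x6) — x6 is true.
  14. (~x4 \/ ~x3) — ~x4 is true.
  15. (x5 \/ ~x6) — x5 is true.
  16. (~x9 \/ x1) — x1 is true.
  17. (~x2 \/ x5) — x5 is true.
  18. (~x1 \/ x7 \/ x8) — x7 is true.
  19. (~x4 \/ x9 \/ x1) — x1 is true.
  20. (~x9 \/ ~x1 \/ ~x7) — ~x9 is true.
  21. (x1 \/ ~x4) — x1 is true.
  22. (~x8 \/ x1) — ~x8 is true.

x1 = True, x2 = False, x3 = False, x4 = False, x5 = True, x6 = True, x7 = True, x8 = False, x9 = False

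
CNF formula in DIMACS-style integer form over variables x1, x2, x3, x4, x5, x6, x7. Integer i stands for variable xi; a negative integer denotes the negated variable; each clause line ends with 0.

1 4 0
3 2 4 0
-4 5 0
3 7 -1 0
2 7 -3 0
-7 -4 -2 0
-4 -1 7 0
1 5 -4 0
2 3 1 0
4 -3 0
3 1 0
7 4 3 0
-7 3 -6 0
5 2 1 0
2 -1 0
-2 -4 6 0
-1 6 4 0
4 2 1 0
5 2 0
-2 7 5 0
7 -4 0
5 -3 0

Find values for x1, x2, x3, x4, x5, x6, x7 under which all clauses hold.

x1 = False, x2 = False, x3 = True, x4 = True, x5 = True, x6 = False, x7 = True

Check each clause:
  1. (x4 OR x1) — x4 is true.
  2. (x2 OR x3 OR x4) — x3 is true.
  3. (x5 OR NOT x4) — x5 is true.
  4. (NOT x1 OR x3 OR x7) — x3 is true.
  5. (NOT x3 OR x7 OR x2) — x7 is true.
  6. (NOT x2 OR NOT x7 OR NOT x4) — NOT x2 is true.
  7. (NOT x4 OR NOT x1 OR x7) — NOT x1 is true.
  8. (NOT x4 OR x5 OR x1) — x5 is true.
  9. (x3 OR x2 OR x1) — x3 is true.
  10. (x4 OR NOT x3) — x4 is true.
  11. (x1 OR x3) — x3 is true.
  12. (x7 OR x3 OR x4) — x3 is true.
  13. (NOT x7 OR NOT x6 OR x3) — NOT x6 is true.
  14. (x5 OR x1 OR x2) — x5 is true.
  15. (NOT x1 OR x2) — NOT x1 is true.
  16. (NOT x2 OR NOT x4 OR x6) — NOT x2 is true.
  17. (NOT x1 OR x6 OR x4) — x4 is true.
  18. (x4 OR x2 OR x1) — x4 is true.
  19. (x2 OR x5) — x5 is true.
  20. (NOT x2 OR x5 OR x7) — x5 is true.
  21. (NOT x4 OR x7) — x7 is true.
  22. (x5 OR NOT x3) — x5 is true.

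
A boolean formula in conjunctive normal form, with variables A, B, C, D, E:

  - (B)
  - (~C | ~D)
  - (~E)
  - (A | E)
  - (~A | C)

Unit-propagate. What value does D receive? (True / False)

False

(B) is a unit clause: B = True.
(~E) stands alone — E = False.
From (A | E) and E = False: A = True.
From (~A | C) and A = True: C = True.
(~D | ~C): since C = True, the clause reduces to (~D). D = False.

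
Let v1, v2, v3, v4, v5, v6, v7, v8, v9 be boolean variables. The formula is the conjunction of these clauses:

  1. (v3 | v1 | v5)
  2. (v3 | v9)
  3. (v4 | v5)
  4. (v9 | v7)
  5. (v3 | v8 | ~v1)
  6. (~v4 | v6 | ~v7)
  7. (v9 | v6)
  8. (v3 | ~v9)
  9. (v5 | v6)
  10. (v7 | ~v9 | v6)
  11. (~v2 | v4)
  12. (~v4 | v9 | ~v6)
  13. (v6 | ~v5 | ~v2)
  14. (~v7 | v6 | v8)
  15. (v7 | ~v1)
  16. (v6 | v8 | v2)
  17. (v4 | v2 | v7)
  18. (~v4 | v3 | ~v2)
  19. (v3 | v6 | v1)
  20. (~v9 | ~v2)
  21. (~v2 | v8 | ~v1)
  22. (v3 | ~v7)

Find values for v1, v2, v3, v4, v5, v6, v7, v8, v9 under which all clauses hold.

v1=True, v2=False, v3=True, v4=False, v5=True, v6=True, v7=True, v8=True, v9=False

Check each clause:
  1. (v3 | v1 | v5) — v1 is true.
  2. (v9 | v3) — v3 is true.
  3. (v5 | v4) — v5 is true.
  4. (v7 | v9) — v7 is true.
  5. (v3 | v8 | ~v1) — v8 is true.
  6. (~v7 | ~v4 | v6) — ~v4 is true.
  7. (v9 | v6) — v6 is true.
  8. (~v9 | v3) — v3 is true.
  9. (v5 | v6) — v5 is true.
  10. (v6 | ~v9 | v7) — ~v9 is true.
  11. (v4 | ~v2) — ~v2 is true.
  12. (~v6 | v9 | ~v4) — ~v4 is true.
  13. (~v2 | ~v5 | v6) — ~v2 is true.
  14. (v8 | ~v7 | v6) — v8 is true.
  15. (v7 | ~v1) — v7 is true.
  16. (v6 | v8 | v2) — v8 is true.
  17. (v7 | v2 | v4) — v7 is true.
  18. (~v4 | v3 | ~v2) — v3 is true.
  19. (v3 | v1 | v6) — v1 is true.
  20. (~v2 | ~v9) — ~v2 is true.
  21. (~v1 | v8 | ~v2) — v8 is true.
  22. (v3 | ~v7) — v3 is true.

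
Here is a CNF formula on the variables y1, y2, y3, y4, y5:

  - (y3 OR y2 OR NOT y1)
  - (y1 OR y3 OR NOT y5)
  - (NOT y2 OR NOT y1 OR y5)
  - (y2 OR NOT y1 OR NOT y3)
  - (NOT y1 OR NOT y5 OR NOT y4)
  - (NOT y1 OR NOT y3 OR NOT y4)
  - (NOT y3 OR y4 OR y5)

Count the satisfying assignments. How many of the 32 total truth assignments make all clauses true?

12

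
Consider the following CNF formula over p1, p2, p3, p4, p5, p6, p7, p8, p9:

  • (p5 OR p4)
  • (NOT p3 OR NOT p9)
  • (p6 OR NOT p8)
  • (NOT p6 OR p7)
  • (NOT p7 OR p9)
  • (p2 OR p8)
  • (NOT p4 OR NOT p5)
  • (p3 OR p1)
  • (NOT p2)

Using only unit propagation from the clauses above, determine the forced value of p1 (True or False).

Unit clause (NOT p2) sets p2 = False.
(p8 OR p2) with p2 = False leaves only p8, so p8 = True.
From (p6 OR NOT p8) and p8 = True: p6 = True.
(NOT p6 OR p7): since p6 = True, the clause reduces to (p7). p7 = True.
In (NOT p7 OR p9), NOT p7 is now false; p9 must hold, so p9 = True.
(NOT p9 OR NOT p3) with p9 = True leaves only NOT p3, so p3 = False.
From (p3 OR p1) and p3 = False: p1 = True.

True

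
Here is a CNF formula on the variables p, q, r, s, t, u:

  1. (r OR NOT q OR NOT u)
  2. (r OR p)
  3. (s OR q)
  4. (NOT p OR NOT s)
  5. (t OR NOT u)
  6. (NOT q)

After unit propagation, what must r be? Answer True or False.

Unit clause (NOT q) sets q = False.
In (s OR q), q is now false; s must hold, so s = True.
(NOT p OR NOT s): since s = True, the clause reduces to (NOT p). p = False.
(r OR p): since p = False, the clause reduces to (r). r = True.

True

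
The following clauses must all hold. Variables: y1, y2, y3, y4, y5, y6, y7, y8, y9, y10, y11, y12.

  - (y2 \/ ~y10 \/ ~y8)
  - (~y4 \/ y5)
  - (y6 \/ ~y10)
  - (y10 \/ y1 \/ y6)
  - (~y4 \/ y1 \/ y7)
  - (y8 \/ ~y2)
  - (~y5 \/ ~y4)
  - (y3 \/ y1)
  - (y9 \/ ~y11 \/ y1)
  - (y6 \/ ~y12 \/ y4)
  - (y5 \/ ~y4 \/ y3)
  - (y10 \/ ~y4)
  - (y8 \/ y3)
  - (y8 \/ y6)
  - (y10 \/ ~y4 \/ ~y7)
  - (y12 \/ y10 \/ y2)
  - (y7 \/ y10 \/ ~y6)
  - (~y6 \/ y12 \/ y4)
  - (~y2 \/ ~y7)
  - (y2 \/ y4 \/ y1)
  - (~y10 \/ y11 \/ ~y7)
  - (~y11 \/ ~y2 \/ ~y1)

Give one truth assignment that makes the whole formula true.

y1 = True, y2 = True, y3 = False, y4 = False, y5 = False, y6 = True, y7 = False, y8 = True, y9 = True, y10 = True, y11 = False, y12 = True

Check each clause:
  1. (~y8 \/ ~y10 \/ y2) — y2 is true.
  2. (y5 \/ ~y4) — ~y4 is true.
  3. (y6 \/ ~y10) — y6 is true.
  4. (y10 \/ y1 \/ y6) — y1 is true.
  5. (~y4 \/ y7 \/ y1) — y1 is true.
  6. (~y2 \/ y8) — y8 is true.
  7. (~y5 \/ ~y4) — ~y5 is true.
  8. (y1 \/ y3) — y1 is true.
  9. (~y11 \/ y1 \/ y9) — y9 is true.
  10. (y6 \/ y4 \/ ~y12) — y6 is true.
  11. (y3 \/ ~y4 \/ y5) — ~y4 is true.
  12. (y10 \/ ~y4) — y10 is true.
  13. (y3 \/ y8) — y8 is true.
  14. (y8 \/ y6) — y8 is true.
  15. (~y7 \/ y10 \/ ~y4) — ~y7 is true.
  16. (y10 \/ y12 \/ y2) — y10 is true.
  17. (~y6 \/ y7 \/ y10) — y10 is true.
  18. (~y6 \/ y12 \/ y4) — y12 is true.
  19. (~y2 \/ ~y7) — ~y7 is true.
  20. (y4 \/ y1 \/ y2) — y1 is true.
  21. (y11 \/ ~y10 \/ ~y7) — ~y7 is true.
  22. (~y2 \/ ~y1 \/ ~y11) — ~y11 is true.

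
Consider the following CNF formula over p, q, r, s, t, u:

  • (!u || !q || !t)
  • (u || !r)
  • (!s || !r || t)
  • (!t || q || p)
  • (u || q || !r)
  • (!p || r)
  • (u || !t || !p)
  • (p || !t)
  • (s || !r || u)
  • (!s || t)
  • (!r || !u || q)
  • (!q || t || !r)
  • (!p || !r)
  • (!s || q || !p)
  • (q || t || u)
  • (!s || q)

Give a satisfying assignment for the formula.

Try p = False.
  then t is forced to False.
  then s is forced to False.
Set q = False and propagate.
  then u is forced to True.
  then r is forced to False.

p=False, q=False, r=False, s=False, t=False, u=True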